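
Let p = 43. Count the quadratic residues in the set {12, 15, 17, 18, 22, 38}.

3

(12/43) = -1 → non-residue.
(15/43) = +1 → QR.
(17/43) = +1 → QR.
(18/43) = -1 → non-residue.
(22/43) = -1 → non-residue.
(38/43) = +1 → QR.
Total quadratic residues among the 6: 3.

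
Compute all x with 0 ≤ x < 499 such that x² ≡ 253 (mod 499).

79, 420

Since 499 ≡ 3 (mod 4), a square root of 253 is 253^((499+1)/4) = 253^125 mod 499.
Repeated squaring: 253^2≡137, 253^4≡306, 253^8≡323, 253^16≡38, 253^32≡446, 253^64≡314 (mod 499).
253^125 = 253^(64+32+16+8+4+1) ≡ 420 (mod 499).
Check: 420² = 176400 ≡ 253 (mod 499). The two roots are 79 and 420.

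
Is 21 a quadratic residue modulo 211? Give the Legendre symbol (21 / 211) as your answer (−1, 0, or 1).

1

Reciprocity: 21 ≡ 1 and 211 ≡ 3 (mod 4), so (21/211) = +(211/21).
Reduce top mod 21: now compute (1/21).
Reached (1/21) = 1. Collecting the sign flips along the way, the symbol is +1.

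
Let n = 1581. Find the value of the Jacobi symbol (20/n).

1

Pull out 2^2: since 1581 ≡ 5 (mod 8), (2/1581) = -1, so (2/1581)^2 = +1.
Reciprocity: 5 ≡ 1 and 1581 ≡ 1 (mod 4), so (5/1581) = +(1581/5).
Reduce top mod 5: now compute (1/5).
Reached (1/5) = 1. Collecting the sign flips along the way, the symbol is +1.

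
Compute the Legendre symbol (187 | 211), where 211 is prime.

-1

Euler's criterion: (187/211) ≡ 187^105 (mod 211).
187^2 ≡ 154 (mod 211)
187^4 ≡ 84 (mod 211)
187^8 ≡ 93 (mod 211)
187^16 ≡ 209 (mod 211)
187^32 ≡ 4 (mod 211)
187^64 ≡ 16 (mod 211)
187^105 = 187^(64+32+8+1) ≡ 210 (mod 211).
Result is 210 ≡ −1, so (187/211) = −1.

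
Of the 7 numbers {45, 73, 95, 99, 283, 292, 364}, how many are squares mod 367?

5

(45/367) = -1 → non-residue.
(73/367) = +1 → QR.
(95/367) = +1 → QR.
(99/367) = -1 → non-residue.
(283/367) = +1 → QR.
(292/367) = +1 → QR.
(364/367) = +1 → QR.
Total quadratic residues among the 7: 5.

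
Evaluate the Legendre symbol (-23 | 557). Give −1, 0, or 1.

First reduce: -23 ≡ 534 (mod 557).
Pull out 2: since 557 ≡ 5 (mod 8), (2/557) = -1.
Reciprocity: 267 ≡ 3 and 557 ≡ 1 (mod 4), so (267/557) = +(557/267).
Reduce top mod 267: now compute (23/267).
Reciprocity: 23 ≡ 3 and 267 ≡ 3 (mod 4), so (23/267) = −(267/23).
Reduce top mod 23: now compute (14/23).
Pull out 2: since 23 ≡ 7 (mod 8), (2/23) = +1.
Reciprocity: 7 ≡ 3 and 23 ≡ 3 (mod 4), so (7/23) = −(23/7).
Reduce top mod 7: now compute (2/7).
Pull out 2: since 7 ≡ 7 (mod 8), (2/7) = +1.
Reached (1/7) = 1. Collecting the sign flips along the way, the symbol is -1.

-1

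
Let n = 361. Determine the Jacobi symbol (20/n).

1

Pull out 2^2: since 361 ≡ 1 (mod 8), (2/361) = +1, so (2/361)^2 = +1.
Reciprocity: 5 ≡ 1 and 361 ≡ 1 (mod 4), so (5/361) = +(361/5).
Reduce top mod 5: now compute (1/5).
Reached (1/5) = 1. Collecting the sign flips along the way, the symbol is +1.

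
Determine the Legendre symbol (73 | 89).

Reciprocity: 73 ≡ 1 and 89 ≡ 1 (mod 4), so (73/89) = +(89/73).
Reduce top mod 73: now compute (16/73).
Pull out 2^4: since 73 ≡ 1 (mod 8), (2/73) = +1, so (2/73)^4 = +1.
Reached (1/73) = 1. Collecting the sign flips along the way, the symbol is +1.

1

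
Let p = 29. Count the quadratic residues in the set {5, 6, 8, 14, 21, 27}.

2

(5/29) = +1 → QR.
(6/29) = +1 → QR.
(8/29) = -1 → non-residue.
(14/29) = -1 → non-residue.
(21/29) = -1 → non-residue.
(27/29) = -1 → non-residue.
Total quadratic residues among the 6: 2.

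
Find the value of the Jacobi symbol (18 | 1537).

Pull out 2: since 1537 ≡ 1 (mod 8), (2/1537) = +1.
Reciprocity: 9 ≡ 1 and 1537 ≡ 1 (mod 4), so (9/1537) = +(1537/9).
Reduce top mod 9: now compute (7/9).
Reciprocity: 7 ≡ 3 and 9 ≡ 1 (mod 4), so (7/9) = +(9/7).
Reduce top mod 7: now compute (2/7).
Pull out 2: since 7 ≡ 7 (mod 8), (2/7) = +1.
Reached (1/7) = 1. Collecting the sign flips along the way, the symbol is +1.

1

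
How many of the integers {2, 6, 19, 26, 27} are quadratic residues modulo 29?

(2/29) = -1 → non-residue.
(6/29) = +1 → QR.
(19/29) = -1 → non-residue.
(26/29) = -1 → non-residue.
(27/29) = -1 → non-residue.
Total quadratic residues among the 5: 1.

1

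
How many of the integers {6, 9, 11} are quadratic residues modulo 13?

1

(6/13) = -1 → non-residue.
(9/13) = +1 → QR.
(11/13) = -1 → non-residue.
Total quadratic residues among the 3: 1.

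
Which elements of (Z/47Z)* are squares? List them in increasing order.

1, 2, 3, 4, 6, 7, 8, 9, 12, 14, 16, 17, 18, 21, 24, 25, 27, 28, 32, 34, 36, 37, 42

Square k = 1,…,23 (k and 47−k give the same square):
1²=1, 2²=4, 3²=9, 4²=16, 5²=25, 6²=36, 7²≡2, 8²≡17, 9²≡34, 10²≡6, 11²≡27, 12²≡3, 13²≡28, 14²≡8, 15²≡37, 16²≡21, 17²≡7, 18²≡42, 19²≡32, 20²≡24, 21²≡18, 22²≡14, 23²≡12 (mod 47).
So the quadratic residues mod 47 are {1, 2, 3, 4, 6, 7, 8, 9, 12, 14, 16, 17, 18, 21, 24, 25, 27, 28, 32, 34, 36, 37, 42}.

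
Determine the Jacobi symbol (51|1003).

Reciprocity: 51 ≡ 3 and 1003 ≡ 3 (mod 4), so (51/1003) = −(1003/51).
Reduce top mod 51: now compute (34/51).
Pull out 2: since 51 ≡ 3 (mod 8), (2/51) = -1.
Reciprocity: 17 ≡ 1 and 51 ≡ 3 (mod 4), so (17/51) = +(51/17).
Reduce top mod 17: now compute (0/17).
Top reduces to 0: gcd > 1, so the symbol is 0.

0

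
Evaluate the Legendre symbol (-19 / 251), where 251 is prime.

First reduce: -19 ≡ 232 (mod 251).
Pull out 2^3: since 251 ≡ 3 (mod 8), (2/251) = -1, so (2/251)^3 = -1.
Reciprocity: 29 ≡ 1 and 251 ≡ 3 (mod 4), so (29/251) = +(251/29).
Reduce top mod 29: now compute (19/29).
Reciprocity: 19 ≡ 3 and 29 ≡ 1 (mod 4), so (19/29) = +(29/19).
Reduce top mod 19: now compute (10/19).
Pull out 2: since 19 ≡ 3 (mod 8), (2/19) = -1.
Reciprocity: 5 ≡ 1 and 19 ≡ 3 (mod 4), so (5/19) = +(19/5).
Reduce top mod 5: now compute (4/5).
Pull out 2^2: since 5 ≡ 5 (mod 8), (2/5) = -1, so (2/5)^2 = +1.
Reached (1/5) = 1. Collecting the sign flips along the way, the symbol is +1.

1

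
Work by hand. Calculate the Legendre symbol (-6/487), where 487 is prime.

Euler's criterion: (-6/487) ≡ 481^243 (mod 487).
481^2 ≡ 36 (mod 487)
481^4 ≡ 322 (mod 487)
481^8 ≡ 440 (mod 487)
481^16 ≡ 261 (mod 487)
481^32 ≡ 428 (mod 487)
481^64 ≡ 72 (mod 487)
481^128 ≡ 314 (mod 487)
481^243 = 481^(128+64+32+16+2+1) ≡ 1 (mod 487).
Result is 1, so (-6/487) = 1.

1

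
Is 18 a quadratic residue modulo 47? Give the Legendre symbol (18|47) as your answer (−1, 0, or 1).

Pull out 2: since 47 ≡ 7 (mod 8), (2/47) = +1.
Reciprocity: 9 ≡ 1 and 47 ≡ 3 (mod 4), so (9/47) = +(47/9).
Reduce top mod 9: now compute (2/9).
Pull out 2: since 9 ≡ 1 (mod 8), (2/9) = +1.
Reached (1/9) = 1. Collecting the sign flips along the way, the symbol is +1.

1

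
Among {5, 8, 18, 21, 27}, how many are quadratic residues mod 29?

1

(5/29) = +1 → QR.
(8/29) = -1 → non-residue.
(18/29) = -1 → non-residue.
(21/29) = -1 → non-residue.
(27/29) = -1 → non-residue.
Total quadratic residues among the 5: 1.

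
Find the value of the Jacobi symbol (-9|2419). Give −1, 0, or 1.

-1

First reduce: -9 ≡ 2410 (mod 2419).
Pull out 2: since 2419 ≡ 3 (mod 8), (2/2419) = -1.
Reciprocity: 1205 ≡ 1 and 2419 ≡ 3 (mod 4), so (1205/2419) = +(2419/1205).
Reduce top mod 1205: now compute (9/1205).
Reciprocity: 9 ≡ 1 and 1205 ≡ 1 (mod 4), so (9/1205) = +(1205/9).
Reduce top mod 9: now compute (8/9).
Pull out 2^3: since 9 ≡ 1 (mod 8), (2/9) = +1, so (2/9)^3 = +1.
Reached (1/9) = 1. Collecting the sign flips along the way, the symbol is -1.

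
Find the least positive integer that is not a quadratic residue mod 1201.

11

(2/1201) = +1, so 2 is a residue.
(3/1201) = +1, so 3 is a residue.
(4/1201) = +1, so 4 is a residue.
(5/1201) = +1, so 5 is a residue.
(6/1201) = +1, so 6 is a residue.
(7/1201) = +1, so 7 is a residue.
(8/1201) = +1, so 8 is a residue.
(9/1201) = +1, so 9 is a residue.
(10/1201) = +1, so 10 is a residue.
(11/1201) = −1, so 11 is the smallest positive non-residue mod 1201.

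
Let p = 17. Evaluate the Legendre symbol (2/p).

Euler's criterion: (2/17) ≡ 2^8 (mod 17).
2^2 ≡ 4 (mod 17)
2^4 ≡ 16 (mod 17)
2^8 ≡ 1 (mod 17)
2^8 = 2^(8) ≡ 1 (mod 17).
Result is 1, so (2/17) = 1.

1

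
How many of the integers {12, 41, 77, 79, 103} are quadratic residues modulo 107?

3

(12/107) = +1 → QR.
(41/107) = +1 → QR.
(77/107) = -1 → non-residue.
(79/107) = +1 → QR.
(103/107) = -1 → non-residue.
Total quadratic residues among the 5: 3.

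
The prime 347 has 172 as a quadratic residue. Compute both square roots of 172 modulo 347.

Since 347 ≡ 3 (mod 4), a square root of 172 is 172^((347+1)/4) = 172^87 mod 347.
Repeated squaring: 172^2≡89, 172^4≡287, 172^8≡130, 172^16≡244, 172^32≡199, 172^64≡43 (mod 347).
172^87 = 172^(64+16+4+2+1) ≡ 296 (mod 347).
Check: 296² = 87616 ≡ 172 (mod 347). The two roots are 51 and 296.

51, 296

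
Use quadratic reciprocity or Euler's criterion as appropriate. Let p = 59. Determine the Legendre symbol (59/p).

0

First reduce: 59 ≡ 0 (mod 59).
Top reduces to 0: gcd > 1, so the symbol is 0.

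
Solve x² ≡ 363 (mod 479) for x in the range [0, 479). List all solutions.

Since 479 ≡ 3 (mod 4), a square root of 363 is 363^((479+1)/4) = 363^120 mod 479.
Repeated squaring: 363^2≡44, 363^4≡20, 363^8≡400, 363^16≡14, 363^32≡196, 363^64≡96 (mod 479).
363^120 = 363^(64+32+16+8) ≡ 138 (mod 479).
Check: 138² = 19044 ≡ 363 (mod 479). The two roots are 138 and 341.

138, 341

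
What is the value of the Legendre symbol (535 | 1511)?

-1

Reciprocity: 535 ≡ 3 and 1511 ≡ 3 (mod 4), so (535/1511) = −(1511/535).
Reduce top mod 535: now compute (441/535).
Reciprocity: 441 ≡ 1 and 535 ≡ 3 (mod 4), so (441/535) = +(535/441).
Reduce top mod 441: now compute (94/441).
Pull out 2: since 441 ≡ 1 (mod 8), (2/441) = +1.
Reciprocity: 47 ≡ 3 and 441 ≡ 1 (mod 4), so (47/441) = +(441/47).
Reduce top mod 47: now compute (18/47).
Pull out 2: since 47 ≡ 7 (mod 8), (2/47) = +1.
Reciprocity: 9 ≡ 1 and 47 ≡ 3 (mod 4), so (9/47) = +(47/9).
Reduce top mod 9: now compute (2/9).
Pull out 2: since 9 ≡ 1 (mod 8), (2/9) = +1.
Reached (1/9) = 1. Collecting the sign flips along the way, the symbol is -1.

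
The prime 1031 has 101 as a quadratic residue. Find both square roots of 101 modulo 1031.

Since 1031 ≡ 3 (mod 4), a square root of 101 is 101^((1031+1)/4) = 101^258 mod 1031.
Repeated squaring: 101^2≡922, 101^4≡540, 101^8≡858, 101^16≡30, 101^32≡900, 101^64≡665, 101^128≡957, 101^256≡321 (mod 1031).
101^258 = 101^(256+2) ≡ 65 (mod 1031).
Check: 65² = 4225 ≡ 101 (mod 1031). The two roots are 65 and 966.

65, 966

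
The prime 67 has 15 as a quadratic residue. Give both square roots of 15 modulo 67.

Since 67 ≡ 3 (mod 4), a square root of 15 is 15^((67+1)/4) = 15^17 mod 67.
Repeated squaring: 15^2≡24, 15^4≡40, 15^8≡59, 15^16≡64 (mod 67).
15^17 = 15^(16+1) ≡ 22 (mod 67).
Check: 22² = 484 ≡ 15 (mod 67). The two roots are 22 and 45.

22, 45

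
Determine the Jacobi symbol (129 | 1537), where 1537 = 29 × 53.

Reciprocity: 129 ≡ 1 and 1537 ≡ 1 (mod 4), so (129/1537) = +(1537/129).
Reduce top mod 129: now compute (118/129).
Pull out 2: since 129 ≡ 1 (mod 8), (2/129) = +1.
Reciprocity: 59 ≡ 3 and 129 ≡ 1 (mod 4), so (59/129) = +(129/59).
Reduce top mod 59: now compute (11/59).
Reciprocity: 11 ≡ 3 and 59 ≡ 3 (mod 4), so (11/59) = −(59/11).
Reduce top mod 11: now compute (4/11).
Pull out 2^2: since 11 ≡ 3 (mod 8), (2/11) = -1, so (2/11)^2 = +1.
Reached (1/11) = 1. Collecting the sign flips along the way, the symbol is -1.

-1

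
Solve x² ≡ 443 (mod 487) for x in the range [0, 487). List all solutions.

191, 296

Since 487 ≡ 3 (mod 4), a square root of 443 is 443^((487+1)/4) = 443^122 mod 487.
Repeated squaring: 443^2≡475, 443^4≡144, 443^8≡282, 443^16≡143, 443^32≡482, 443^64≡25 (mod 487).
443^122 = 443^(64+32+16+8+2) ≡ 191 (mod 487).
Check: 191² = 36481 ≡ 443 (mod 487). The two roots are 191 and 296.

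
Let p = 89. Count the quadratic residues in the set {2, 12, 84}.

(2/89) = +1 → QR.
(12/89) = -1 → non-residue.
(84/89) = +1 → QR.
Total quadratic residues among the 3: 2.

2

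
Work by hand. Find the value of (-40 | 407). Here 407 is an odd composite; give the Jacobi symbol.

First reduce: -40 ≡ 367 (mod 407).
Reciprocity: 367 ≡ 3 and 407 ≡ 3 (mod 4), so (367/407) = −(407/367).
Reduce top mod 367: now compute (40/367).
Pull out 2^3: since 367 ≡ 7 (mod 8), (2/367) = +1, so (2/367)^3 = +1.
Reciprocity: 5 ≡ 1 and 367 ≡ 3 (mod 4), so (5/367) = +(367/5).
Reduce top mod 5: now compute (2/5).
Pull out 2: since 5 ≡ 5 (mod 8), (2/5) = -1.
Reached (1/5) = 1. Collecting the sign flips along the way, the symbol is +1.

1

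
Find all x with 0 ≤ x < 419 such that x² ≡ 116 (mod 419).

148, 271

Since 419 ≡ 3 (mod 4), a square root of 116 is 116^((419+1)/4) = 116^105 mod 419.
Repeated squaring: 116^2≡48, 116^4≡209, 116^8≡105, 116^16≡131, 116^32≡401, 116^64≡324 (mod 419).
116^105 = 116^(64+32+8+1) ≡ 148 (mod 419).
Check: 148² = 21904 ≡ 116 (mod 419). The two roots are 148 and 271.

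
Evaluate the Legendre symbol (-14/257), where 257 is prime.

-1

First reduce: -14 ≡ 243 (mod 257).
Reciprocity: 243 ≡ 3 and 257 ≡ 1 (mod 4), so (243/257) = +(257/243).
Reduce top mod 243: now compute (14/243).
Pull out 2: since 243 ≡ 3 (mod 8), (2/243) = -1.
Reciprocity: 7 ≡ 3 and 243 ≡ 3 (mod 4), so (7/243) = −(243/7).
Reduce top mod 7: now compute (5/7).
Reciprocity: 5 ≡ 1 and 7 ≡ 3 (mod 4), so (5/7) = +(7/5).
Reduce top mod 5: now compute (2/5).
Pull out 2: since 5 ≡ 5 (mod 8), (2/5) = -1.
Reached (1/5) = 1. Collecting the sign flips along the way, the symbol is -1.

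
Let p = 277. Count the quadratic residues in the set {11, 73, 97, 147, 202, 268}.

(11/277) = -1 → non-residue.
(73/277) = -1 → non-residue.
(97/277) = -1 → non-residue.
(147/277) = +1 → QR.
(202/277) = +1 → QR.
(268/277) = +1 → QR.
Total quadratic residues among the 6: 3.

3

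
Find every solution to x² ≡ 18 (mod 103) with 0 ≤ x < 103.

Since 103 ≡ 3 (mod 4), a square root of 18 is 18^((103+1)/4) = 18^26 mod 103.
Repeated squaring: 18^2≡15, 18^4≡19, 18^8≡52, 18^16≡26 (mod 103).
18^26 = 18^(16+8+2) ≡ 92 (mod 103).
Check: 92² = 8464 ≡ 18 (mod 103). The two roots are 11 and 92.

11, 92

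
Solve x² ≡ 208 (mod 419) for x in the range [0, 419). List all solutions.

Since 419 ≡ 3 (mod 4), a square root of 208 is 208^((419+1)/4) = 208^105 mod 419.
Repeated squaring: 208^2≡107, 208^4≡136, 208^8≡60, 208^16≡248, 208^32≡330, 208^64≡379 (mod 419).
208^105 = 208^(64+32+8+1) ≡ 135 (mod 419).
Check: 135² = 18225 ≡ 208 (mod 419). The two roots are 135 and 284.

135, 284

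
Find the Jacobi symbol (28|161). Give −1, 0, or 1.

Pull out 2^2: since 161 ≡ 1 (mod 8), (2/161) = +1, so (2/161)^2 = +1.
Reciprocity: 7 ≡ 3 and 161 ≡ 1 (mod 4), so (7/161) = +(161/7).
Reduce top mod 7: now compute (0/7).
Top reduces to 0: gcd > 1, so the symbol is 0.

0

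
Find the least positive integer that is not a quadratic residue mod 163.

2

(2/163) = −1, so 2 is the smallest positive non-residue mod 163.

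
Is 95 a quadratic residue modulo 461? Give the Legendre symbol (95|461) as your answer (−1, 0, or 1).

Euler's criterion: (95/461) ≡ 95^230 (mod 461).
95^2 ≡ 266 (mod 461)
95^4 ≡ 223 (mod 461)
95^8 ≡ 402 (mod 461)
95^16 ≡ 254 (mod 461)
95^32 ≡ 437 (mod 461)
95^64 ≡ 115 (mod 461)
95^128 ≡ 317 (mod 461)
95^230 = 95^(128+64+32+4+2) ≡ 1 (mod 461).
Result is 1, so (95/461) = 1.

1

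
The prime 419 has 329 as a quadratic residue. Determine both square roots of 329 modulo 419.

Since 419 ≡ 3 (mod 4), a square root of 329 is 329^((419+1)/4) = 329^105 mod 419.
Repeated squaring: 329^2≡139, 329^4≡47, 329^8≡114, 329^16≡7, 329^32≡49, 329^64≡306 (mod 419).
329^105 = 329^(64+32+8+1) ≡ 343 (mod 419).
Check: 343² = 117649 ≡ 329 (mod 419). The two roots are 76 and 343.

76, 343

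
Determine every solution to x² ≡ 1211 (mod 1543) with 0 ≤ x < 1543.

Since 1543 ≡ 3 (mod 4), a square root of 1211 is 1211^((1543+1)/4) = 1211^386 mod 1543.
Repeated squaring: 1211^2≡671, 1211^4≡1228, 1211^8≡473, 1211^16≡1537, 1211^32≡36, 1211^64≡1296, 1211^128≡832, 1211^256≡960 (mod 1543).
1211^386 = 1211^(256+128+2) ≡ 129 (mod 1543).
Check: 129² = 16641 ≡ 1211 (mod 1543). The two roots are 129 and 1414.

129, 1414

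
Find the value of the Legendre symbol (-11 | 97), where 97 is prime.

1

Euler's criterion: (-11/97) ≡ 86^48 (mod 97).
86^2 ≡ 24 (mod 97)
86^4 ≡ 91 (mod 97)
86^8 ≡ 36 (mod 97)
86^16 ≡ 35 (mod 97)
86^32 ≡ 61 (mod 97)
86^48 = 86^(32+16) ≡ 1 (mod 97).
Result is 1, so (-11/97) = 1.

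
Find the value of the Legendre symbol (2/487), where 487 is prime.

Pull out 2: since 487 ≡ 7 (mod 8), (2/487) = +1.
Reached (1/487) = 1. Collecting the sign flips along the way, the symbol is +1.

1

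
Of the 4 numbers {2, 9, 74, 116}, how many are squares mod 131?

2

(2/131) = -1 → non-residue.
(9/131) = +1 → QR.
(74/131) = +1 → QR.
(116/131) = -1 → non-residue.
Total quadratic residues among the 4: 2.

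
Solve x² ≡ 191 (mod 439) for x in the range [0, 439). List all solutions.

156, 283

Since 439 ≡ 3 (mod 4), a square root of 191 is 191^((439+1)/4) = 191^110 mod 439.
Repeated squaring: 191^2≡44, 191^4≡180, 191^8≡353, 191^16≡372, 191^32≡99, 191^64≡143 (mod 439).
191^110 = 191^(64+32+8+4+2) ≡ 283 (mod 439).
Check: 283² = 80089 ≡ 191 (mod 439). The two roots are 156 and 283.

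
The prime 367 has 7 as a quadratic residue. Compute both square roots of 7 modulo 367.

Since 367 ≡ 3 (mod 4), a square root of 7 is 7^((367+1)/4) = 7^92 mod 367.
Repeated squaring: 7^2≡49, 7^4≡199, 7^8≡332, 7^16≡124, 7^32≡329, 7^64≡343 (mod 367).
7^92 = 7^(64+16+8+4) ≡ 47 (mod 367).
Check: 47² = 2209 ≡ 7 (mod 367). The two roots are 47 and 320.

47, 320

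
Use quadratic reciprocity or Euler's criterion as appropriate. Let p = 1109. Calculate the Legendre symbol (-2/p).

Euler's criterion: (-2/1109) ≡ 1107^554 (mod 1109).
1107^2 ≡ 4 (mod 1109)
1107^4 ≡ 16 (mod 1109)
1107^8 ≡ 256 (mod 1109)
1107^16 ≡ 105 (mod 1109)
1107^32 ≡ 1044 (mod 1109)
1107^64 ≡ 898 (mod 1109)
1107^128 ≡ 161 (mod 1109)
1107^256 ≡ 414 (mod 1109)
1107^512 ≡ 610 (mod 1109)
1107^554 = 1107^(512+32+8+2) ≡ 1108 (mod 1109).
Result is 1108 ≡ −1, so (-2/1109) = −1.

-1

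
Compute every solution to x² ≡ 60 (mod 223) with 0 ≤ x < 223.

27, 196

Since 223 ≡ 3 (mod 4), a square root of 60 is 60^((223+1)/4) = 60^56 mod 223.
Repeated squaring: 60^2≡32, 60^4≡132, 60^8≡30, 60^16≡8, 60^32≡64 (mod 223).
60^56 = 60^(32+16+8) ≡ 196 (mod 223).
Check: 196² = 38416 ≡ 60 (mod 223). The two roots are 27 and 196.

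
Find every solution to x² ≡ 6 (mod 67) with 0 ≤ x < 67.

26, 41

Since 67 ≡ 3 (mod 4), a square root of 6 is 6^((67+1)/4) = 6^17 mod 67.
Repeated squaring: 6^2≡36, 6^4≡23, 6^8≡60, 6^16≡49 (mod 67).
6^17 = 6^(16+1) ≡ 26 (mod 67).
Check: 26² = 676 ≡ 6 (mod 67). The two roots are 26 and 41.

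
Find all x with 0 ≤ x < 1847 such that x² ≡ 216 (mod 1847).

Since 1847 ≡ 3 (mod 4), a square root of 216 is 216^((1847+1)/4) = 216^462 mod 1847.
Repeated squaring: 216^2≡481, 216^4≡486, 216^8≡1627, 216^16≡378, 216^32≡665, 216^64≡792, 216^128≡1131, 216^256≡1037 (mod 1847).
216^462 = 216^(256+128+64+8+4+2) ≡ 1552 (mod 1847).
Check: 1552² = 2408704 ≡ 216 (mod 1847). The two roots are 295 and 1552.

295, 1552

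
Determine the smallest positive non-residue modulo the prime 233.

3

(2/233) = +1, so 2 is a residue.
(3/233) = −1, so 3 is the smallest positive non-residue mod 233.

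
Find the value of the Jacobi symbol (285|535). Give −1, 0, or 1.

Reciprocity: 285 ≡ 1 and 535 ≡ 3 (mod 4), so (285/535) = +(535/285).
Reduce top mod 285: now compute (250/285).
Pull out 2: since 285 ≡ 5 (mod 8), (2/285) = -1.
Reciprocity: 125 ≡ 1 and 285 ≡ 1 (mod 4), so (125/285) = +(285/125).
Reduce top mod 125: now compute (35/125).
Reciprocity: 35 ≡ 3 and 125 ≡ 1 (mod 4), so (35/125) = +(125/35).
Reduce top mod 35: now compute (20/35).
Pull out 2^2: since 35 ≡ 3 (mod 8), (2/35) = -1, so (2/35)^2 = +1.
Reciprocity: 5 ≡ 1 and 35 ≡ 3 (mod 4), so (5/35) = +(35/5).
Reduce top mod 5: now compute (0/5).
Top reduces to 0: gcd > 1, so the symbol is 0.

0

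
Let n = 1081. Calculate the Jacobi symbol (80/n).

Pull out 2^4: since 1081 ≡ 1 (mod 8), (2/1081) = +1, so (2/1081)^4 = +1.
Reciprocity: 5 ≡ 1 and 1081 ≡ 1 (mod 4), so (5/1081) = +(1081/5).
Reduce top mod 5: now compute (1/5).
Reached (1/5) = 1. Collecting the sign flips along the way, the symbol is +1.

1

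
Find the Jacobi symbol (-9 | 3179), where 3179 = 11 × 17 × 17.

-1

First reduce: -9 ≡ 3170 (mod 3179).
Pull out 2: since 3179 ≡ 3 (mod 8), (2/3179) = -1.
Reciprocity: 1585 ≡ 1 and 3179 ≡ 3 (mod 4), so (1585/3179) = +(3179/1585).
Reduce top mod 1585: now compute (9/1585).
Reciprocity: 9 ≡ 1 and 1585 ≡ 1 (mod 4), so (9/1585) = +(1585/9).
Reduce top mod 9: now compute (1/9).
Reached (1/9) = 1. Collecting the sign flips along the way, the symbol is -1.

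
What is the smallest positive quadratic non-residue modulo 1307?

(2/1307) = −1, so 2 is the smallest positive non-residue mod 1307.

2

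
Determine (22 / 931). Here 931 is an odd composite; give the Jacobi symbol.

Pull out 2: since 931 ≡ 3 (mod 8), (2/931) = -1.
Reciprocity: 11 ≡ 3 and 931 ≡ 3 (mod 4), so (11/931) = −(931/11).
Reduce top mod 11: now compute (7/11).
Reciprocity: 7 ≡ 3 and 11 ≡ 3 (mod 4), so (7/11) = −(11/7).
Reduce top mod 7: now compute (4/7).
Pull out 2^2: since 7 ≡ 7 (mod 8), (2/7) = +1, so (2/7)^2 = +1.
Reached (1/7) = 1. Collecting the sign flips along the way, the symbol is -1.

-1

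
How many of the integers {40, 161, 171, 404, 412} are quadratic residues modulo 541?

(40/541) = -1 → non-residue.
(161/541) = +1 → QR.
(171/541) = +1 → QR.
(404/541) = +1 → QR.
(412/541) = +1 → QR.
Total quadratic residues among the 5: 4.

4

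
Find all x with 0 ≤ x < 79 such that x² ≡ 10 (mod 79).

Since 79 ≡ 3 (mod 4), a square root of 10 is 10^((79+1)/4) = 10^20 mod 79.
Repeated squaring: 10^2≡21, 10^4≡46, 10^8≡62, 10^16≡52 (mod 79).
10^20 = 10^(16+4) ≡ 22 (mod 79).
Check: 22² = 484 ≡ 10 (mod 79). The two roots are 22 and 57.

22, 57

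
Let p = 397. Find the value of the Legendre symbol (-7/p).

-1

First reduce: -7 ≡ 390 (mod 397).
Pull out 2: since 397 ≡ 5 (mod 8), (2/397) = -1.
Reciprocity: 195 ≡ 3 and 397 ≡ 1 (mod 4), so (195/397) = +(397/195).
Reduce top mod 195: now compute (7/195).
Reciprocity: 7 ≡ 3 and 195 ≡ 3 (mod 4), so (7/195) = −(195/7).
Reduce top mod 7: now compute (6/7).
Pull out 2: since 7 ≡ 7 (mod 8), (2/7) = +1.
Reciprocity: 3 ≡ 3 and 7 ≡ 3 (mod 4), so (3/7) = −(7/3).
Reduce top mod 3: now compute (1/3).
Reached (1/3) = 1. Collecting the sign flips along the way, the symbol is -1.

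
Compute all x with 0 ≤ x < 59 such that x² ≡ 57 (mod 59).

Since 59 ≡ 3 (mod 4), a square root of 57 is 57^((59+1)/4) = 57^15 mod 59.
Repeated squaring: 57^2≡4, 57^4≡16, 57^8≡20 (mod 59).
57^15 = 57^(8+4+2+1) ≡ 36 (mod 59).
Check: 36² = 1296 ≡ 57 (mod 59). The two roots are 23 and 36.

23, 36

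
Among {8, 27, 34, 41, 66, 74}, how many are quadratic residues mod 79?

1

(8/79) = +1 → QR.
(27/79) = -1 → non-residue.
(34/79) = -1 → non-residue.
(41/79) = -1 → non-residue.
(66/79) = -1 → non-residue.
(74/79) = -1 → non-residue.
Total quadratic residues among the 6: 1.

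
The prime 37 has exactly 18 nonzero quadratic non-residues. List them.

Square k = 1,…,18 (k and 37−k give the same square):
1²=1, 2²=4, 3²=9, 4²=16, 5²=25, 6²=36, 7²≡12, 8²≡27, 9²≡7, 10²≡26, 11²≡10, 12²≡33, 13²≡21, 14²≡11, 15²≡3, 16²≡34, 17²≡30, 18²≡28 (mod 37).
The residues are {1, 3, 4, 7, 9, 10, 11, 12, 16, 21, 25, 26, 27, 28, 30, 33, 34, 36}; the non-residues are the remaining 18 nonzero classes.

2 5 6 8 13 14 15 17 18 19 20 22 23 24 29 31 32 35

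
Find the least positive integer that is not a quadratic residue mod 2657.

3

(2/2657) = +1, so 2 is a residue.
(3/2657) = −1, so 3 is the smallest positive non-residue mod 2657.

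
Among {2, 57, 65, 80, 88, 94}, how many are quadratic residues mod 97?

4

(2/97) = +1 → QR.
(57/97) = -1 → non-residue.
(65/97) = +1 → QR.
(80/97) = -1 → non-residue.
(88/97) = +1 → QR.
(94/97) = +1 → QR.
Total quadratic residues among the 6: 4.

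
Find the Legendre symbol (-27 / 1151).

Euler's criterion: (-27/1151) ≡ 1124^575 (mod 1151).
1124^2 ≡ 729 (mod 1151)
1124^4 ≡ 830 (mod 1151)
1124^8 ≡ 602 (mod 1151)
1124^16 ≡ 990 (mod 1151)
1124^32 ≡ 599 (mod 1151)
1124^64 ≡ 840 (mod 1151)
1124^128 ≡ 37 (mod 1151)
1124^256 ≡ 218 (mod 1151)
1124^512 ≡ 333 (mod 1151)
1124^575 = 1124^(512+32+16+8+4+2+1) ≡ 1150 (mod 1151).
Result is 1150 ≡ −1, so (-27/1151) = −1.

-1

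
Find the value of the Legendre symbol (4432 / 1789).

-1

First reduce: 4432 ≡ 854 (mod 1789).
Pull out 2: since 1789 ≡ 5 (mod 8), (2/1789) = -1.
Reciprocity: 427 ≡ 3 and 1789 ≡ 1 (mod 4), so (427/1789) = +(1789/427).
Reduce top mod 427: now compute (81/427).
Reciprocity: 81 ≡ 1 and 427 ≡ 3 (mod 4), so (81/427) = +(427/81).
Reduce top mod 81: now compute (22/81).
Pull out 2: since 81 ≡ 1 (mod 8), (2/81) = +1.
Reciprocity: 11 ≡ 3 and 81 ≡ 1 (mod 4), so (11/81) = +(81/11).
Reduce top mod 11: now compute (4/11).
Pull out 2^2: since 11 ≡ 3 (mod 8), (2/11) = -1, so (2/11)^2 = +1.
Reached (1/11) = 1. Collecting the sign flips along the way, the symbol is -1.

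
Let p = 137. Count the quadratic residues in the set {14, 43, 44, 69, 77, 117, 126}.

5

(14/137) = +1 → QR.
(43/137) = -1 → non-residue.
(44/137) = +1 → QR.
(69/137) = +1 → QR.
(77/137) = +1 → QR.
(117/137) = -1 → non-residue.
(126/137) = +1 → QR.
Total quadratic residues among the 7: 5.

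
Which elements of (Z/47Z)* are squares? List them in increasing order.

Square k = 1,…,23 (k and 47−k give the same square):
1²=1, 2²=4, 3²=9, 4²=16, 5²=25, 6²=36, 7²≡2, 8²≡17, 9²≡34, 10²≡6, 11²≡27, 12²≡3, 13²≡28, 14²≡8, 15²≡37, 16²≡21, 17²≡7, 18²≡42, 19²≡32, 20²≡24, 21²≡18, 22²≡14, 23²≡12 (mod 47).
So the quadratic residues mod 47 are {1, 2, 3, 4, 6, 7, 8, 9, 12, 14, 16, 17, 18, 21, 24, 25, 27, 28, 32, 34, 36, 37, 42}.

1,2,3,4,6,7,8,9,12,14,16,17,18,21,24,25,27,28,32,34,36,37,42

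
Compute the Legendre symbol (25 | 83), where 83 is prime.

1

Reciprocity: 25 ≡ 1 and 83 ≡ 3 (mod 4), so (25/83) = +(83/25).
Reduce top mod 25: now compute (8/25).
Pull out 2^3: since 25 ≡ 1 (mod 8), (2/25) = +1, so (2/25)^3 = +1.
Reached (1/25) = 1. Collecting the sign flips along the way, the symbol is +1.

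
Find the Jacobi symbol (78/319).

1

Pull out 2: since 319 ≡ 7 (mod 8), (2/319) = +1.
Reciprocity: 39 ≡ 3 and 319 ≡ 3 (mod 4), so (39/319) = −(319/39).
Reduce top mod 39: now compute (7/39).
Reciprocity: 7 ≡ 3 and 39 ≡ 3 (mod 4), so (7/39) = −(39/7).
Reduce top mod 7: now compute (4/7).
Pull out 2^2: since 7 ≡ 7 (mod 8), (2/7) = +1, so (2/7)^2 = +1.
Reached (1/7) = 1. Collecting the sign flips along the way, the symbol is +1.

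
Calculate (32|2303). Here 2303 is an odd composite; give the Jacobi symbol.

Pull out 2^5: since 2303 ≡ 7 (mod 8), (2/2303) = +1, so (2/2303)^5 = +1.
Reached (1/2303) = 1. Collecting the sign flips along the way, the symbol is +1.

1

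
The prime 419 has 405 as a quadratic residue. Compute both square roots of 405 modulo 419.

Since 419 ≡ 3 (mod 4), a square root of 405 is 405^((419+1)/4) = 405^105 mod 419.
Repeated squaring: 405^2≡196, 405^4≡287, 405^8≡245, 405^16≡108, 405^32≡351, 405^64≡15 (mod 419).
405^105 = 405^(64+32+8+1) ≡ 369 (mod 419).
Check: 369² = 136161 ≡ 405 (mod 419). The two roots are 50 and 369.

50, 369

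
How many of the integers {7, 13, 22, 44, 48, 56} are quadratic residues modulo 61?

(7/61) = -1 → non-residue.
(13/61) = +1 → QR.
(22/61) = +1 → QR.
(44/61) = -1 → non-residue.
(48/61) = +1 → QR.
(56/61) = +1 → QR.
Total quadratic residues among the 6: 4.

4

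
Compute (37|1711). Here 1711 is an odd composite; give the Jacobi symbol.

1

Reciprocity: 37 ≡ 1 and 1711 ≡ 3 (mod 4), so (37/1711) = +(1711/37).
Reduce top mod 37: now compute (9/37).
Reciprocity: 9 ≡ 1 and 37 ≡ 1 (mod 4), so (9/37) = +(37/9).
Reduce top mod 9: now compute (1/9).
Reached (1/9) = 1. Collecting the sign flips along the way, the symbol is +1.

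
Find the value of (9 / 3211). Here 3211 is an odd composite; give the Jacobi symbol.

Reciprocity: 9 ≡ 1 and 3211 ≡ 3 (mod 4), so (9/3211) = +(3211/9).
Reduce top mod 9: now compute (7/9).
Reciprocity: 7 ≡ 3 and 9 ≡ 1 (mod 4), so (7/9) = +(9/7).
Reduce top mod 7: now compute (2/7).
Pull out 2: since 7 ≡ 7 (mod 8), (2/7) = +1.
Reached (1/7) = 1. Collecting the sign flips along the way, the symbol is +1.

1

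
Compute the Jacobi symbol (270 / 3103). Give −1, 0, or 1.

Pull out 2: since 3103 ≡ 7 (mod 8), (2/3103) = +1.
Reciprocity: 135 ≡ 3 and 3103 ≡ 3 (mod 4), so (135/3103) = −(3103/135).
Reduce top mod 135: now compute (133/135).
Reciprocity: 133 ≡ 1 and 135 ≡ 3 (mod 4), so (133/135) = +(135/133).
Reduce top mod 133: now compute (2/133).
Pull out 2: since 133 ≡ 5 (mod 8), (2/133) = -1.
Reached (1/133) = 1. Collecting the sign flips along the way, the symbol is +1.

1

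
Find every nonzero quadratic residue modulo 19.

Square k = 1,…,9 (k and 19−k give the same square):
1²=1, 2²=4, 3²=9, 4²=16, 5²≡6, 6²≡17, 7²≡11, 8²≡7, 9²≡5 (mod 19).
So the quadratic residues mod 19 are {1, 4, 5, 6, 7, 9, 11, 16, 17}.

1, 4, 5, 6, 7, 9, 11, 16, 17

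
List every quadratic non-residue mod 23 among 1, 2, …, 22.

Square k = 1,…,11 (k and 23−k give the same square):
1²=1, 2²=4, 3²=9, 4²=16, 5²≡2, 6²≡13, 7²≡3, 8²≡18, 9²≡12, 10²≡8, 11²≡6 (mod 23).
The residues are {1, 2, 3, 4, 6, 8, 9, 12, 13, 16, 18}; the non-residues are the remaining 11 nonzero classes.

5, 7, 10, 11, 14, 15, 17, 19, 20, 21, 22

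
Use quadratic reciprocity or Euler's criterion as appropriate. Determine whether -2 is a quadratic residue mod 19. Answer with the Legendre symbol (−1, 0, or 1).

Euler's criterion: (-2/19) ≡ 17^9 (mod 19).
17^2 ≡ 4 (mod 19)
17^4 ≡ 16 (mod 19)
17^8 ≡ 9 (mod 19)
17^9 = 17^(8+1) ≡ 1 (mod 19).
Result is 1, so (-2/19) = 1.

1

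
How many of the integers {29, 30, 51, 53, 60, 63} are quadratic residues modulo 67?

2

(29/67) = +1 → QR.
(30/67) = -1 → non-residue.
(51/67) = -1 → non-residue.
(53/67) = -1 → non-residue.
(60/67) = +1 → QR.
(63/67) = -1 → non-residue.
Total quadratic residues among the 6: 2.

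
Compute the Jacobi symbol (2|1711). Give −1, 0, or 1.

Pull out 2: since 1711 ≡ 7 (mod 8), (2/1711) = +1.
Reached (1/1711) = 1. Collecting the sign flips along the way, the symbol is +1.

1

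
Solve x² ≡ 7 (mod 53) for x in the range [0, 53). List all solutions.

53 ≡ 1 (mod 4), so we find a root by search.
Trying successive values, 22² = 484 ≡ 7 (mod 53). The other root is 53 − 22 = 31.

22, 31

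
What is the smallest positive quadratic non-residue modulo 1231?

3

(2/1231) = +1, so 2 is a residue.
(3/1231) = −1, so 3 is the smallest positive non-residue mod 1231.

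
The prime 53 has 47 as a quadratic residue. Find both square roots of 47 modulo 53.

53 ≡ 1 (mod 4), so we find a root by search.
Trying successive values, 10² = 100 ≡ 47 (mod 53). The other root is 53 − 10 = 43.

10, 43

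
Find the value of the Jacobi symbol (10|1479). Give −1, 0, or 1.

Pull out 2: since 1479 ≡ 7 (mod 8), (2/1479) = +1.
Reciprocity: 5 ≡ 1 and 1479 ≡ 3 (mod 4), so (5/1479) = +(1479/5).
Reduce top mod 5: now compute (4/5).
Pull out 2^2: since 5 ≡ 5 (mod 8), (2/5) = -1, so (2/5)^2 = +1.
Reached (1/5) = 1. Collecting the sign flips along the way, the symbol is +1.

1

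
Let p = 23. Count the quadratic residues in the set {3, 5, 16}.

2

(3/23) = +1 → QR.
(5/23) = -1 → non-residue.
(16/23) = +1 → QR.
Total quadratic residues among the 3: 2.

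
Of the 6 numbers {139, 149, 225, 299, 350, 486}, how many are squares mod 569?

3

(139/569) = +1 → QR.
(149/569) = -1 → non-residue.
(225/569) = +1 → QR.
(299/569) = -1 → non-residue.
(350/569) = +1 → QR.
(486/569) = -1 → non-residue.
Total quadratic residues among the 6: 3.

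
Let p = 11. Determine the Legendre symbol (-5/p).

-1

First reduce: -5 ≡ 6 (mod 11).
Pull out 2: since 11 ≡ 3 (mod 8), (2/11) = -1.
Reciprocity: 3 ≡ 3 and 11 ≡ 3 (mod 4), so (3/11) = −(11/3).
Reduce top mod 3: now compute (2/3).
Pull out 2: since 3 ≡ 3 (mod 8), (2/3) = -1.
Reached (1/3) = 1. Collecting the sign flips along the way, the symbol is -1.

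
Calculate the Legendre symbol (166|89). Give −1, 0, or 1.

First reduce: 166 ≡ 77 (mod 89).
Reciprocity: 77 ≡ 1 and 89 ≡ 1 (mod 4), so (77/89) = +(89/77).
Reduce top mod 77: now compute (12/77).
Pull out 2^2: since 77 ≡ 5 (mod 8), (2/77) = -1, so (2/77)^2 = +1.
Reciprocity: 3 ≡ 3 and 77 ≡ 1 (mod 4), so (3/77) = +(77/3).
Reduce top mod 3: now compute (2/3).
Pull out 2: since 3 ≡ 3 (mod 8), (2/3) = -1.
Reached (1/3) = 1. Collecting the sign flips along the way, the symbol is -1.

-1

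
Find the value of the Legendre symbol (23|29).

Euler's criterion: (23/29) ≡ 23^14 (mod 29).
23^2 ≡ 7 (mod 29)
23^4 ≡ 20 (mod 29)
23^8 ≡ 23 (mod 29)
23^14 = 23^(8+4+2) ≡ 1 (mod 29).
Result is 1, so (23/29) = 1.

1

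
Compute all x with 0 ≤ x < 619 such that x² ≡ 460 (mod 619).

Since 619 ≡ 3 (mod 4), a square root of 460 is 460^((619+1)/4) = 460^155 mod 619.
Repeated squaring: 460^2≡521, 460^4≡319, 460^8≡245, 460^16≡601, 460^32≡324, 460^64≡365, 460^128≡140 (mod 619).
460^155 = 460^(128+16+8+2+1) ≡ 356 (mod 619).
Check: 356² = 126736 ≡ 460 (mod 619). The two roots are 263 and 356.

263, 356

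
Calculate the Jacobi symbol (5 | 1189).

1

Reciprocity: 5 ≡ 1 and 1189 ≡ 1 (mod 4), so (5/1189) = +(1189/5).
Reduce top mod 5: now compute (4/5).
Pull out 2^2: since 5 ≡ 5 (mod 8), (2/5) = -1, so (2/5)^2 = +1.
Reached (1/5) = 1. Collecting the sign flips along the way, the symbol is +1.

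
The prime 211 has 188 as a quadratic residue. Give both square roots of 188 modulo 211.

Since 211 ≡ 3 (mod 4), a square root of 188 is 188^((211+1)/4) = 188^53 mod 211.
Repeated squaring: 188^2≡107, 188^4≡55, 188^8≡71, 188^16≡188, 188^32≡107 (mod 211).
188^53 = 188^(32+16+4+1) ≡ 71 (mod 211).
Check: 71² = 5041 ≡ 188 (mod 211). The two roots are 71 and 140.

71, 140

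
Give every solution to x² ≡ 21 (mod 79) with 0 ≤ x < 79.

Since 79 ≡ 3 (mod 4), a square root of 21 is 21^((79+1)/4) = 21^20 mod 79.
Repeated squaring: 21^2≡46, 21^4≡62, 21^8≡52, 21^16≡18 (mod 79).
21^20 = 21^(16+4) ≡ 10 (mod 79).
Check: 10² = 100 ≡ 21 (mod 79). The two roots are 10 and 69.

10, 69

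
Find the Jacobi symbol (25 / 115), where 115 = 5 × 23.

0

Reciprocity: 25 ≡ 1 and 115 ≡ 3 (mod 4), so (25/115) = +(115/25).
Reduce top mod 25: now compute (15/25).
Reciprocity: 15 ≡ 3 and 25 ≡ 1 (mod 4), so (15/25) = +(25/15).
Reduce top mod 15: now compute (10/15).
Pull out 2: since 15 ≡ 7 (mod 8), (2/15) = +1.
Reciprocity: 5 ≡ 1 and 15 ≡ 3 (mod 4), so (5/15) = +(15/5).
Reduce top mod 5: now compute (0/5).
Top reduces to 0: gcd > 1, so the symbol is 0.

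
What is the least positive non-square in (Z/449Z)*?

(2/449) = +1, so 2 is a residue.
(3/449) = −1, so 3 is the smallest positive non-residue mod 449.

3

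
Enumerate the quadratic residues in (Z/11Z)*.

Square k = 1,…,5 (k and 11−k give the same square):
1²=1, 2²=4, 3²=9, 4²≡5, 5²≡3 (mod 11).
So the quadratic residues mod 11 are {1, 3, 4, 5, 9}.

1,3,4,5,9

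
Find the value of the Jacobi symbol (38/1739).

Pull out 2: since 1739 ≡ 3 (mod 8), (2/1739) = -1.
Reciprocity: 19 ≡ 3 and 1739 ≡ 3 (mod 4), so (19/1739) = −(1739/19).
Reduce top mod 19: now compute (10/19).
Pull out 2: since 19 ≡ 3 (mod 8), (2/19) = -1.
Reciprocity: 5 ≡ 1 and 19 ≡ 3 (mod 4), so (5/19) = +(19/5).
Reduce top mod 5: now compute (4/5).
Pull out 2^2: since 5 ≡ 5 (mod 8), (2/5) = -1, so (2/5)^2 = +1.
Reached (1/5) = 1. Collecting the sign flips along the way, the symbol is -1.

-1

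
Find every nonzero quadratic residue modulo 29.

1 4 5 6 7 9 13 16 20 22 23 24 25 28

Square k = 1,…,14 (k and 29−k give the same square):
1²=1, 2²=4, 3²=9, 4²=16, 5²=25, 6²≡7, 7²≡20, 8²≡6, 9²≡23, 10²≡13, 11²≡5, 12²≡28, 13²≡24, 14²≡22 (mod 29).
So the quadratic residues mod 29 are {1, 4, 5, 6, 7, 9, 13, 16, 20, 22, 23, 24, 25, 28}.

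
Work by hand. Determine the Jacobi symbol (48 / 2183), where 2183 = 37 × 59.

1

Pull out 2^4: since 2183 ≡ 7 (mod 8), (2/2183) = +1, so (2/2183)^4 = +1.
Reciprocity: 3 ≡ 3 and 2183 ≡ 3 (mod 4), so (3/2183) = −(2183/3).
Reduce top mod 3: now compute (2/3).
Pull out 2: since 3 ≡ 3 (mod 8), (2/3) = -1.
Reached (1/3) = 1. Collecting the sign flips along the way, the symbol is +1.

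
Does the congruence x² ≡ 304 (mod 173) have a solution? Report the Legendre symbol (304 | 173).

-1

Euler's criterion: (304/173) ≡ 131^86 (mod 173).
131^2 ≡ 34 (mod 173)
131^4 ≡ 118 (mod 173)
131^8 ≡ 84 (mod 173)
131^16 ≡ 136 (mod 173)
131^32 ≡ 158 (mod 173)
131^64 ≡ 52 (mod 173)
131^86 = 131^(64+16+4+2) ≡ 172 (mod 173).
Result is 172 ≡ −1, so (304/173) = −1.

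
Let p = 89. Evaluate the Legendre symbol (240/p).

First reduce: 240 ≡ 62 (mod 89).
Pull out 2: since 89 ≡ 1 (mod 8), (2/89) = +1.
Reciprocity: 31 ≡ 3 and 89 ≡ 1 (mod 4), so (31/89) = +(89/31).
Reduce top mod 31: now compute (27/31).
Reciprocity: 27 ≡ 3 and 31 ≡ 3 (mod 4), so (27/31) = −(31/27).
Reduce top mod 27: now compute (4/27).
Pull out 2^2: since 27 ≡ 3 (mod 8), (2/27) = -1, so (2/27)^2 = +1.
Reached (1/27) = 1. Collecting the sign flips along the way, the symbol is -1.

-1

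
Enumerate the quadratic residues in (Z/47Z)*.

1, 2, 3, 4, 6, 7, 8, 9, 12, 14, 16, 17, 18, 21, 24, 25, 27, 28, 32, 34, 36, 37, 42

Square k = 1,…,23 (k and 47−k give the same square):
1²=1, 2²=4, 3²=9, 4²=16, 5²=25, 6²=36, 7²≡2, 8²≡17, 9²≡34, 10²≡6, 11²≡27, 12²≡3, 13²≡28, 14²≡8, 15²≡37, 16²≡21, 17²≡7, 18²≡42, 19²≡32, 20²≡24, 21²≡18, 22²≡14, 23²≡12 (mod 47).
So the quadratic residues mod 47 are {1, 2, 3, 4, 6, 7, 8, 9, 12, 14, 16, 17, 18, 21, 24, 25, 27, 28, 32, 34, 36, 37, 42}.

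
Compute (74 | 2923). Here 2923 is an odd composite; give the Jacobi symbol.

0

Pull out 2: since 2923 ≡ 3 (mod 8), (2/2923) = -1.
Reciprocity: 37 ≡ 1 and 2923 ≡ 3 (mod 4), so (37/2923) = +(2923/37).
Reduce top mod 37: now compute (0/37).
Top reduces to 0: gcd > 1, so the symbol is 0.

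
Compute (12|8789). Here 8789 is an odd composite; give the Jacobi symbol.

-1

Pull out 2^2: since 8789 ≡ 5 (mod 8), (2/8789) = -1, so (2/8789)^2 = +1.
Reciprocity: 3 ≡ 3 and 8789 ≡ 1 (mod 4), so (3/8789) = +(8789/3).
Reduce top mod 3: now compute (2/3).
Pull out 2: since 3 ≡ 3 (mod 8), (2/3) = -1.
Reached (1/3) = 1. Collecting the sign flips along the way, the symbol is -1.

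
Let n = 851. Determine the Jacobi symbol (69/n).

0

Reciprocity: 69 ≡ 1 and 851 ≡ 3 (mod 4), so (69/851) = +(851/69).
Reduce top mod 69: now compute (23/69).
Reciprocity: 23 ≡ 3 and 69 ≡ 1 (mod 4), so (23/69) = +(69/23).
Reduce top mod 23: now compute (0/23).
Top reduces to 0: gcd > 1, so the symbol is 0.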